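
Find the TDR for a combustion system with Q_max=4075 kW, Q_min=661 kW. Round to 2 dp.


TDR = Q_max / Q_min
TDR = 4075 / 661 = 6.16


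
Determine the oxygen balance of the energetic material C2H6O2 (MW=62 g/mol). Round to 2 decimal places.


OB = -1600 * (2C + H/2 - O) / MW
Inner = 2*2 + 6/2 - 2 = 5.00
OB = -1600 * 5.00 / 62 = -129.03%


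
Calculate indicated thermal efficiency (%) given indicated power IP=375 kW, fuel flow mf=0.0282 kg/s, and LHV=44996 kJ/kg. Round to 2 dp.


eta_ith = (IP / (mf * LHV)) * 100
Denominator = 0.0282 * 44996 = 1268.8872 kW
eta_ith = (375 / 1268.8872) * 100 = 29.55%


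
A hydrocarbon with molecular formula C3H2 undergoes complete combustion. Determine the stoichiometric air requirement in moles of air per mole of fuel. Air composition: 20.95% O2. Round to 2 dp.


Balanced combustion: C3H2 + 3.5 O2 -> 3 CO2 + 1 H2O
O2 needed = C + H/4 = 3 + 2/4 = 3.50 moles
Air moles = O2 / 0.2095 = 3.50 / 0.2095 = 16.71 moles air


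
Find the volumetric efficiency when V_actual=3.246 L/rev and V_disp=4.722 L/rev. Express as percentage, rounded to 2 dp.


eta_v = (V_actual / V_disp) * 100
Ratio = 3.246 / 4.722 = 0.6874
eta_v = 0.6874 * 100 = 68.74%


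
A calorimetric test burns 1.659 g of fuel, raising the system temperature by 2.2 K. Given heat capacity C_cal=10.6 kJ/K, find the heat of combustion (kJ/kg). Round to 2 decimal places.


Hc = C_cal * delta_T / m_fuel
Q_released = 10.6 * 2.2 = 23.3200 kJ
m_fuel = 1.659 g = 1.659/1000 kg = 0.001659 kg
Hc = 23.3200 / 0.001659 = 14056.66 kJ/kg


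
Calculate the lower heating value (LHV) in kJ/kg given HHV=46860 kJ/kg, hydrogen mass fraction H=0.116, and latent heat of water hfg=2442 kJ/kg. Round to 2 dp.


LHV = HHV - hfg * 9 * H
Water correction = 2442 * 9 * 0.116 = 2549.448 kJ/kg
LHV = 46860 - 2549.448 = 44310.55 kJ/kg


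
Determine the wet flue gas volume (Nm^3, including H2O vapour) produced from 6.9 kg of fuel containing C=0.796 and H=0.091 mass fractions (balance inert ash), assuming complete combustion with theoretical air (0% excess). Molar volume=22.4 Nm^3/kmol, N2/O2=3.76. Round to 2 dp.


Per kg fuel: CO2 = (C/12 kmol)*22.4 = (0.796/12)*22.4 = 1.48587 Nm^3
Per kg fuel: H2O = (H/2 kmol)*22.4 = (0.091/2)*22.4 = 1.01920 Nm^3
O2 needed per kg fuel = C/12 + H/4 = 0.796/12 + 0.091/4 = 0.08908333 kmol
Per kg fuel: N2 = O2*3.76*22.4 = 0.08908333*3.76*22.4 = 7.50295 Nm^3
Total per kg = 1.48587 + 1.01920 + 7.50295 = 10.00802 Nm^3
Total = 10.00802 * 6.9 = 69.06 Nm^3


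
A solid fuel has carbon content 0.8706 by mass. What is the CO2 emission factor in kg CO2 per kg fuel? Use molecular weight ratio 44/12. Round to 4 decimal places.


EF = C_frac * (M_CO2 / M_C)
EF = 0.8706 * (44/12)
EF = 0.8706 * 3.666667 = 3.1922 kg_CO2/kg_fuel


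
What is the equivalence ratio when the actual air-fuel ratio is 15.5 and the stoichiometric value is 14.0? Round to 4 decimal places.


phi = AFR_stoich / AFR_actual
phi = 14.0 / 15.5 = 0.9032


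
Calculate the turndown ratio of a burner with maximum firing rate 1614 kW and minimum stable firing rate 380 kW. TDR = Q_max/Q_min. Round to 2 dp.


TDR = Q_max / Q_min
TDR = 1614 / 380 = 4.25


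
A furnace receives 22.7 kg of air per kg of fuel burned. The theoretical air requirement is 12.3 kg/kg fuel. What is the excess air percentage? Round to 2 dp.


Excess air = actual - stoichiometric = 22.7 - 12.3 = 10.40 kg/kg fuel
Excess air % = (excess / stoich) * 100 = (10.40 / 12.3) * 100 = 84.55%


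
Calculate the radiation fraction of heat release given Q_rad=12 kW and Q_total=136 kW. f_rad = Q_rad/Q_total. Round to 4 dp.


f_rad = Q_rad / Q_total
f_rad = 12 / 136 = 0.0882


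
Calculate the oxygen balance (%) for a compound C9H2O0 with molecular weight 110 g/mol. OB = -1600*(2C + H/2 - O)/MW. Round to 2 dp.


OB = -1600 * (2C + H/2 - O) / MW
Inner = 2*9 + 2/2 - 0 = 19.00
OB = -1600 * 19.00 / 110 = -276.36%


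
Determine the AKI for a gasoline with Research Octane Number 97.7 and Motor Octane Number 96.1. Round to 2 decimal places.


AKI = (RON + MON) / 2
AKI = (97.7 + 96.1) / 2
AKI = 193.8 / 2 = 96.90


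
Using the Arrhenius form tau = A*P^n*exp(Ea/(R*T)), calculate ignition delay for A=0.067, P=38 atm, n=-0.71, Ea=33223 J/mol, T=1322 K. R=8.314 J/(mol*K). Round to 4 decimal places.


tau = A * P^n * exp(Ea/(R*T))
P^n = 38^(-0.71) = 0.07557074
Ea/(R*T) = 33223/(8.314*1322) = 3.022716
exp(Ea/(R*T)) = 20.547025
tau = 0.067 * 0.07557074 * 20.547025 = 0.1040 ms


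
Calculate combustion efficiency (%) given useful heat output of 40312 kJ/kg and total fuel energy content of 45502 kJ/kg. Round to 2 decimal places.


Efficiency = (Q_useful / Q_fuel) * 100
Efficiency = (40312 / 45502) * 100
Efficiency = 0.8859 * 100 = 88.59%


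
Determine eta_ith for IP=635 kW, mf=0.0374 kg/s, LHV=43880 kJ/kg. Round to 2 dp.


eta_ith = (IP / (mf * LHV)) * 100
Denominator = 0.0374 * 43880 = 1641.1120 kW
eta_ith = (635 / 1641.1120) * 100 = 38.69%


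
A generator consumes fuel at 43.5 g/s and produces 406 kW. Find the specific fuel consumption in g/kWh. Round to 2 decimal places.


SFC = (mf / BP) * 3600
Rate = 43.5 / 406 = 0.107143 g/(s*kW)
SFC = 0.107143 * 3600 = 385.71 g/kWh


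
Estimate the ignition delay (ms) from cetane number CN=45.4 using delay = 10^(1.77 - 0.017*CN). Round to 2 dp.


delay = 10^(1.77 - 0.017*CN)
Exponent = 1.77 - 0.017*45.4 = 0.9982
delay = 10^0.9982 = 9.96 ms


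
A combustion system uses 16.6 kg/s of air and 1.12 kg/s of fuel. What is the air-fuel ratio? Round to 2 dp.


AFR = m_air / m_fuel
AFR = 16.6 / 1.12 = 14.82


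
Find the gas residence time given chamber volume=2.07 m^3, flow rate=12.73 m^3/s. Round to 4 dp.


tau = V / Q_flow
tau = 2.07 / 12.73 = 0.1626 s


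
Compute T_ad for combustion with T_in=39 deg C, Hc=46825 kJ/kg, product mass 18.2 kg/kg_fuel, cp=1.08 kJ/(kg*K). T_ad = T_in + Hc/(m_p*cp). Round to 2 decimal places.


T_ad = T_in + Hc / (m_p * cp)
Denominator = 18.2 * 1.08 = 19.6560
Temperature rise = 46825 / 19.6560 = 2382.22 K
T_ad = 39 + 2382.22 = 2421.22 deg C


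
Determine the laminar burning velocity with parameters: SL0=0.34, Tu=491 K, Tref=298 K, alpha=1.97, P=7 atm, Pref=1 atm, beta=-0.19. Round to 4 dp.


SL = SL0 * (Tu/Tref)^alpha * (P/Pref)^beta
T ratio = 491/298 = 1.64765101
(T ratio)^alpha = 1.64765101^1.97 = 2.674389
(P/Pref)^beta = 7^(-0.19) = 0.690926
SL = 0.34 * 2.674389 * 0.690926 = 0.6283 m/s


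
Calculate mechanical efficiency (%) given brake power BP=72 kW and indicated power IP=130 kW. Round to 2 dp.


eta_mech = (BP / IP) * 100
Ratio = 72 / 130 = 0.5538
eta_mech = 0.5538 * 100 = 55.38%


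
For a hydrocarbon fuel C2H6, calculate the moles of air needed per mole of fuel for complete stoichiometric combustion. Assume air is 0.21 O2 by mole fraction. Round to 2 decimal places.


Balanced combustion: C2H6 + 3.5 O2 -> 2 CO2 + 3 H2O
O2 needed = C + H/4 = 2 + 6/4 = 3.50 moles
Air moles = O2 / 0.21 = 3.50 / 0.21 = 16.67 moles air


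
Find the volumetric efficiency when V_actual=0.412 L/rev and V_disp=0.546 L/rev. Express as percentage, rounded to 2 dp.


eta_v = (V_actual / V_disp) * 100
Ratio = 0.412 / 0.546 = 0.7546
eta_v = 0.7546 * 100 = 75.46%


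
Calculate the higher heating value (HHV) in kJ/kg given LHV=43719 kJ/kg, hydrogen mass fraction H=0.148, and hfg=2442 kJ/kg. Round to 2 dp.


HHV = LHV + hfg * 9 * H
Water addition = 2442 * 9 * 0.148 = 3252.744 kJ/kg
HHV = 43719 + 3252.744 = 46971.74 kJ/kg


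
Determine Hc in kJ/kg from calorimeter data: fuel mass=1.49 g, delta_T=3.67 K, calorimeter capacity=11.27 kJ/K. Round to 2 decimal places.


Hc = C_cal * delta_T / m_fuel
Q_released = 11.27 * 3.67 = 41.3609 kJ
m_fuel = 1.49 g = 1.49/1000 kg = 0.001490 kg
Hc = 41.3609 / 0.001490 = 27758.99 kJ/kg


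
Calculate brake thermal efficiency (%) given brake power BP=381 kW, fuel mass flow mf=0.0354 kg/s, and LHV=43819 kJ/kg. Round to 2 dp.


eta_BTE = (BP / (mf * LHV)) * 100
Denominator = 0.0354 * 43819 = 1551.1926 kW
eta_BTE = (381 / 1551.1926) * 100 = 24.56%


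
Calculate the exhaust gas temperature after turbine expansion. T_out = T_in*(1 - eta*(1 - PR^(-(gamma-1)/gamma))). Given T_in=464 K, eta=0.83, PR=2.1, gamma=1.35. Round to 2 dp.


T_out = T_in * (1 - eta * (1 - PR^(-(gamma-1)/gamma)))
Exponent = -(1.35-1)/1.35 = -0.25925926
PR^exp = 2.1^(-0.25925926) = 0.82501466
Factor = 1 - 0.83*(1 - 0.82501466) = 0.85476217
T_out = 464 * 0.85476217 = 396.61 K


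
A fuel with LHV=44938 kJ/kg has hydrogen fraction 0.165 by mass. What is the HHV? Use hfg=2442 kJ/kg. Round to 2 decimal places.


HHV = LHV + hfg * 9 * H
Water addition = 2442 * 9 * 0.165 = 3626.370 kJ/kg
HHV = 44938 + 3626.370 = 48564.37 kJ/kg


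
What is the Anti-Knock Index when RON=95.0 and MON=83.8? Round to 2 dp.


AKI = (RON + MON) / 2
AKI = (95.0 + 83.8) / 2
AKI = 178.8 / 2 = 89.40


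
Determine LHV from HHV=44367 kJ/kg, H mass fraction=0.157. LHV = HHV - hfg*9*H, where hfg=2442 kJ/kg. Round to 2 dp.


LHV = HHV - hfg * 9 * H
Water correction = 2442 * 9 * 0.157 = 3450.546 kJ/kg
LHV = 44367 - 3450.546 = 40916.45 kJ/kg


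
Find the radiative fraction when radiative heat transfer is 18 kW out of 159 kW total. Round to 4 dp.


f_rad = Q_rad / Q_total
f_rad = 18 / 159 = 0.1132


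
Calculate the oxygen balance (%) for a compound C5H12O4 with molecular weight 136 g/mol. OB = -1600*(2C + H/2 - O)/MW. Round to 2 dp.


OB = -1600 * (2C + H/2 - O) / MW
Inner = 2*5 + 12/2 - 4 = 12.00
OB = -1600 * 12.00 / 136 = -141.18%


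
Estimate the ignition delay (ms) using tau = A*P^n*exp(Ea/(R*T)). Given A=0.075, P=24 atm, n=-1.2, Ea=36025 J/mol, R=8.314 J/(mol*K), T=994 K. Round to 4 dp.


tau = A * P^n * exp(Ea/(R*T))
P^n = 24^(-1.2) = 0.02206716
Ea/(R*T) = 36025/(8.314*994) = 4.359208
exp(Ea/(R*T)) = 78.195174
tau = 0.075 * 0.02206716 * 78.195174 = 0.1294 ms


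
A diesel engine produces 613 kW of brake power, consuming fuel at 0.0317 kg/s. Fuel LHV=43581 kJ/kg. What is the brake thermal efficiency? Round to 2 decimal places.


eta_BTE = (BP / (mf * LHV)) * 100
Denominator = 0.0317 * 43581 = 1381.5177 kW
eta_BTE = (613 / 1381.5177) * 100 = 44.37%


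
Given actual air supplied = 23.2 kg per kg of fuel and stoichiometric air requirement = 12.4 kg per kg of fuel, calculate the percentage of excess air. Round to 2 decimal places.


Excess air = actual - stoichiometric = 23.2 - 12.4 = 10.80 kg/kg fuel
Excess air % = (excess / stoich) * 100 = (10.80 / 12.4) * 100 = 87.10%


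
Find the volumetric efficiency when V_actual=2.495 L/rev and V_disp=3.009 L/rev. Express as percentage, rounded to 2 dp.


eta_v = (V_actual / V_disp) * 100
Ratio = 2.495 / 3.009 = 0.8292
eta_v = 0.8292 * 100 = 82.92%


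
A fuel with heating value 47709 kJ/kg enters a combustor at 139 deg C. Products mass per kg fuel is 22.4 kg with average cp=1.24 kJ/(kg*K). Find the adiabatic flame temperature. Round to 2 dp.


T_ad = T_in + Hc / (m_p * cp)
Denominator = 22.4 * 1.24 = 27.7760
Temperature rise = 47709 / 27.7760 = 1717.63 K
T_ad = 139 + 1717.63 = 1856.63 deg C


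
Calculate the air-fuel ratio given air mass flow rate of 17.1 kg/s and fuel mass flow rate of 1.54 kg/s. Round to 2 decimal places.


AFR = m_air / m_fuel
AFR = 17.1 / 1.54 = 11.10


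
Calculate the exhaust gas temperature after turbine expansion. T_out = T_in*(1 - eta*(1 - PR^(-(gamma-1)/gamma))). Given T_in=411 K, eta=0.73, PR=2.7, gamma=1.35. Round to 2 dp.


T_out = T_in * (1 - eta * (1 - PR^(-(gamma-1)/gamma)))
Exponent = -(1.35-1)/1.35 = -0.25925926
PR^exp = 2.7^(-0.25925926) = 0.77297411
Factor = 1 - 0.73*(1 - 0.77297411) = 0.83427110
T_out = 411 * 0.83427110 = 342.89 K


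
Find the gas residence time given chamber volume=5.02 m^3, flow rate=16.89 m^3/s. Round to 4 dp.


tau = V / Q_flow
tau = 5.02 / 16.89 = 0.2972 s


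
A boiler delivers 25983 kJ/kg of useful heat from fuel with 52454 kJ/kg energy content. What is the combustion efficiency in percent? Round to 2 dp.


Efficiency = (Q_useful / Q_fuel) * 100
Efficiency = (25983 / 52454) * 100
Efficiency = 0.4953 * 100 = 49.53%


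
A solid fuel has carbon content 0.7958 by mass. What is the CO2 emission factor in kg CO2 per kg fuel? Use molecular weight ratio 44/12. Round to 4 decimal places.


EF = C_frac * (M_CO2 / M_C)
EF = 0.7958 * (44/12)
EF = 0.7958 * 3.666667 = 2.9179 kg_CO2/kg_fuel


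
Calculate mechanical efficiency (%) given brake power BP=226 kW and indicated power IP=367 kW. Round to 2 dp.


eta_mech = (BP / IP) * 100
Ratio = 226 / 367 = 0.6158
eta_mech = 0.6158 * 100 = 61.58%


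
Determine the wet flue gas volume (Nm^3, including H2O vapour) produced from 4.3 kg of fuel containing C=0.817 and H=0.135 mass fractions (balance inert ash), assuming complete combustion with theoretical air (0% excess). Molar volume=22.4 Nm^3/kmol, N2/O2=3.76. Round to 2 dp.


Per kg fuel: CO2 = (C/12 kmol)*22.4 = (0.817/12)*22.4 = 1.52507 Nm^3
Per kg fuel: H2O = (H/2 kmol)*22.4 = (0.135/2)*22.4 = 1.51200 Nm^3
O2 needed per kg fuel = C/12 + H/4 = 0.817/12 + 0.135/4 = 0.10183333 kmol
Per kg fuel: N2 = O2*3.76*22.4 = 0.10183333*3.76*22.4 = 8.57681 Nm^3
Total per kg = 1.52507 + 1.51200 + 8.57681 = 11.61388 Nm^3
Total = 11.61388 * 4.3 = 49.94 Nm^3


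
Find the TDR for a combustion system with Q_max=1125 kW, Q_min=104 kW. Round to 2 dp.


TDR = Q_max / Q_min
TDR = 1125 / 104 = 10.82


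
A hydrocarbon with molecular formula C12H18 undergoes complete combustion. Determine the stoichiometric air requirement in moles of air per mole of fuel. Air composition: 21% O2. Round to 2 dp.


Balanced combustion: C12H18 + 16.5 O2 -> 12 CO2 + 9 H2O
O2 needed = C + H/4 = 12 + 18/4 = 16.50 moles
Air moles = O2 / 0.21 = 16.50 / 0.21 = 78.57 moles air


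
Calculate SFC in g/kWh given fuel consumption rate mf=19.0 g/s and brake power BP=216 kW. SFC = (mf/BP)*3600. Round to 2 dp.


SFC = (mf / BP) * 3600
Rate = 19.0 / 216 = 0.087963 g/(s*kW)
SFC = 0.087963 * 3600 = 316.67 g/kWh


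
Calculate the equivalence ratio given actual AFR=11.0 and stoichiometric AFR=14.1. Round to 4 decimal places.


phi = AFR_stoich / AFR_actual
phi = 14.1 / 11.0 = 1.2818


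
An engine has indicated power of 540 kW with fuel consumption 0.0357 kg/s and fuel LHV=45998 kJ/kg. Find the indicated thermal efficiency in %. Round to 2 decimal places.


eta_ith = (IP / (mf * LHV)) * 100
Denominator = 0.0357 * 45998 = 1642.1286 kW
eta_ith = (540 / 1642.1286) * 100 = 32.88%


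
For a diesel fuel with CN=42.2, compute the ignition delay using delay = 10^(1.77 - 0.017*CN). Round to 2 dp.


delay = 10^(1.77 - 0.017*CN)
Exponent = 1.77 - 0.017*42.2 = 1.0526
delay = 10^1.0526 = 11.29 ms


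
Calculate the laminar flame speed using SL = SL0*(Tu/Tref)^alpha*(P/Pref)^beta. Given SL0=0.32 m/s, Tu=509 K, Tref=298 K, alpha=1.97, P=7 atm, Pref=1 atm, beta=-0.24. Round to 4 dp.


SL = SL0 * (Tu/Tref)^alpha * (P/Pref)^beta
T ratio = 509/298 = 1.70805369
(T ratio)^alpha = 1.70805369^1.97 = 2.870966
(P/Pref)^beta = 7^(-0.24) = 0.626869
SL = 0.32 * 2.870966 * 0.626869 = 0.5759 m/s


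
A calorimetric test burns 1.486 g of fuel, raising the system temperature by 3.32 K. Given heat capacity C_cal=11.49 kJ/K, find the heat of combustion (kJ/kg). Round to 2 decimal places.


Hc = C_cal * delta_T / m_fuel
Q_released = 11.49 * 3.32 = 38.1468 kJ
m_fuel = 1.486 g = 1.486/1000 kg = 0.001486 kg
Hc = 38.1468 / 0.001486 = 25670.79 kJ/kg


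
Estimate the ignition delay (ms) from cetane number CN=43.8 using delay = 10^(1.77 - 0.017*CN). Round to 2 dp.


delay = 10^(1.77 - 0.017*CN)
Exponent = 1.77 - 0.017*43.8 = 1.0254
delay = 10^1.0254 = 10.60 ms


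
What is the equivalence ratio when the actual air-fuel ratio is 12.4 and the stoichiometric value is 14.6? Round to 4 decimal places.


phi = AFR_stoich / AFR_actual
phi = 14.6 / 12.4 = 1.1774


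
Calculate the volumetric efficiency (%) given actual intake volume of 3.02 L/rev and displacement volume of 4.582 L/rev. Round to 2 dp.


eta_v = (V_actual / V_disp) * 100
Ratio = 3.02 / 4.582 = 0.6591
eta_v = 0.6591 * 100 = 65.91%


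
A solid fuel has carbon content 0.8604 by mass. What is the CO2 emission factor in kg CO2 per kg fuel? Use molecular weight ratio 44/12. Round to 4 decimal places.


EF = C_frac * (M_CO2 / M_C)
EF = 0.8604 * (44/12)
EF = 0.8604 * 3.666667 = 3.1548 kg_CO2/kg_fuel


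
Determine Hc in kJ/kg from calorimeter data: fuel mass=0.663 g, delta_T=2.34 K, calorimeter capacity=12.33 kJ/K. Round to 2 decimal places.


Hc = C_cal * delta_T / m_fuel
Q_released = 12.33 * 2.34 = 28.8522 kJ
m_fuel = 0.663 g = 0.663/1000 kg = 0.000663 kg
Hc = 28.8522 / 0.000663 = 43517.65 kJ/kg


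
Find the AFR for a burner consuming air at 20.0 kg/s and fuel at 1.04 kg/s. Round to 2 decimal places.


AFR = m_air / m_fuel
AFR = 20.0 / 1.04 = 19.23


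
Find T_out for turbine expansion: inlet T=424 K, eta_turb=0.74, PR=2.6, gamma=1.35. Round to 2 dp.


T_out = T_in * (1 - eta * (1 - PR^(-(gamma-1)/gamma)))
Exponent = -(1.35-1)/1.35 = -0.25925926
PR^exp = 2.6^(-0.25925926) = 0.78057442
Factor = 1 - 0.74*(1 - 0.78057442) = 0.83762507
T_out = 424 * 0.83762507 = 355.15 K


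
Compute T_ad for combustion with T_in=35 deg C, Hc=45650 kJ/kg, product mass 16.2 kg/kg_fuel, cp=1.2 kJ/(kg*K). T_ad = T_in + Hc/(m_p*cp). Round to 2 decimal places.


T_ad = T_in + Hc / (m_p * cp)
Denominator = 16.2 * 1.2 = 19.4400
Temperature rise = 45650 / 19.4400 = 2348.25 K
T_ad = 35 + 2348.25 = 2383.25 deg C


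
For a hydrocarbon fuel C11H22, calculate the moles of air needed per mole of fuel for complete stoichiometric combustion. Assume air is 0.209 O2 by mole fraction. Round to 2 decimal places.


Balanced combustion: C11H22 + 16.5 O2 -> 11 CO2 + 11 H2O
O2 needed = C + H/4 = 11 + 22/4 = 16.50 moles
Air moles = O2 / 0.209 = 16.50 / 0.209 = 78.95 moles air


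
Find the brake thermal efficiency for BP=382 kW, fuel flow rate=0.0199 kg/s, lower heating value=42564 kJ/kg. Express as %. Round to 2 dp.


eta_BTE = (BP / (mf * LHV)) * 100
Denominator = 0.0199 * 42564 = 847.0236 kW
eta_BTE = (382 / 847.0236) * 100 = 45.10%


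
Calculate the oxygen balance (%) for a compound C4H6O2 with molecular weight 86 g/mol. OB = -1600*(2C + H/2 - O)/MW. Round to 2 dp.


OB = -1600 * (2C + H/2 - O) / MW
Inner = 2*4 + 6/2 - 2 = 9.00
OB = -1600 * 9.00 / 86 = -167.44%


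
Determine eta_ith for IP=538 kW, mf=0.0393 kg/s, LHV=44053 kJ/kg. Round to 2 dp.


eta_ith = (IP / (mf * LHV)) * 100
Denominator = 0.0393 * 44053 = 1731.2829 kW
eta_ith = (538 / 1731.2829) * 100 = 31.08%


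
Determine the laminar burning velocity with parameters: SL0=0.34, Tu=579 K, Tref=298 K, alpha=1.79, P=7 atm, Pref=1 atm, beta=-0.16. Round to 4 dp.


SL = SL0 * (Tu/Tref)^alpha * (P/Pref)^beta
T ratio = 579/298 = 1.94295302
(T ratio)^alpha = 1.94295302^1.79 = 3.283579
(P/Pref)^beta = 7^(-0.16) = 0.732461
SL = 0.34 * 3.283579 * 0.732461 = 0.8177 m/s


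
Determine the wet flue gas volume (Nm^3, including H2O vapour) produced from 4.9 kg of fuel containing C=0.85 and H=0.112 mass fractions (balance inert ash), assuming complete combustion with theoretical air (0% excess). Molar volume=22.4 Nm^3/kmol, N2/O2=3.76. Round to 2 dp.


Per kg fuel: CO2 = (C/12 kmol)*22.4 = (0.85/12)*22.4 = 1.58667 Nm^3
Per kg fuel: H2O = (H/2 kmol)*22.4 = (0.112/2)*22.4 = 1.25440 Nm^3
O2 needed per kg fuel = C/12 + H/4 = 0.85/12 + 0.112/4 = 0.09883333 kmol
Per kg fuel: N2 = O2*3.76*22.4 = 0.09883333*3.76*22.4 = 8.32414 Nm^3
Total per kg = 1.58667 + 1.25440 + 8.32414 = 11.16521 Nm^3
Total = 11.16521 * 4.9 = 54.71 Nm^3


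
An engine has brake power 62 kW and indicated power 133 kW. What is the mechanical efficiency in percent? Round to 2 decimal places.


eta_mech = (BP / IP) * 100
Ratio = 62 / 133 = 0.4662
eta_mech = 0.4662 * 100 = 46.62%


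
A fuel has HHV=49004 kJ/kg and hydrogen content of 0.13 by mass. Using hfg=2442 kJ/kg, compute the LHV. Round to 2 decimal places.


LHV = HHV - hfg * 9 * H
Water correction = 2442 * 9 * 0.13 = 2857.140 kJ/kg
LHV = 49004 - 2857.140 = 46146.86 kJ/kg


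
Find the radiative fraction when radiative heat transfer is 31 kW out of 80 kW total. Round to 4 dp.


f_rad = Q_rad / Q_total
f_rad = 31 / 80 = 0.3875


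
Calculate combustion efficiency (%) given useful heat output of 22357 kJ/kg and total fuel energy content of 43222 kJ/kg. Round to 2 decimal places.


Efficiency = (Q_useful / Q_fuel) * 100
Efficiency = (22357 / 43222) * 100
Efficiency = 0.5173 * 100 = 51.73%


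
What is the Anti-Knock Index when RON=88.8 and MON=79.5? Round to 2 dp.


AKI = (RON + MON) / 2
AKI = (88.8 + 79.5) / 2
AKI = 168.3 / 2 = 84.15


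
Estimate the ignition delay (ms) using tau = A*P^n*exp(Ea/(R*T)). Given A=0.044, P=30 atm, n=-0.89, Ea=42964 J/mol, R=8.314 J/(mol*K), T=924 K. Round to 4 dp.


tau = A * P^n * exp(Ea/(R*T))
P^n = 30^(-0.89) = 0.04845762
Ea/(R*T) = 42964/(8.314*924) = 5.592715
exp(Ea/(R*T)) = 268.463606
tau = 0.044 * 0.04845762 * 268.463606 = 0.5724 ms


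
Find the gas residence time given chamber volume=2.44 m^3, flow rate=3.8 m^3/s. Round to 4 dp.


tau = V / Q_flow
tau = 2.44 / 3.8 = 0.6421 s


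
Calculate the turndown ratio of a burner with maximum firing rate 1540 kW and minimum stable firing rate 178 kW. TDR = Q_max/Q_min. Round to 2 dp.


TDR = Q_max / Q_min
TDR = 1540 / 178 = 8.65


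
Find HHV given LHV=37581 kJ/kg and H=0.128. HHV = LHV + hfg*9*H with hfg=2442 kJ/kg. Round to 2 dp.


HHV = LHV + hfg * 9 * H
Water addition = 2442 * 9 * 0.128 = 2813.184 kJ/kg
HHV = 37581 + 2813.184 = 40394.18 kJ/kg


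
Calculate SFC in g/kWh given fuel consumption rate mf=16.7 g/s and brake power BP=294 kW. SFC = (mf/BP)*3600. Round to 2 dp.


SFC = (mf / BP) * 3600
Rate = 16.7 / 294 = 0.056803 g/(s*kW)
SFC = 0.056803 * 3600 = 204.49 g/kWh


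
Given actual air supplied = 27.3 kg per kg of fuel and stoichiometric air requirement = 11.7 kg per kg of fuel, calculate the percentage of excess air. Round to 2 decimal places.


Excess air = actual - stoichiometric = 27.3 - 11.7 = 15.60 kg/kg fuel
Excess air % = (excess / stoich) * 100 = (15.60 / 11.7) * 100 = 133.33%


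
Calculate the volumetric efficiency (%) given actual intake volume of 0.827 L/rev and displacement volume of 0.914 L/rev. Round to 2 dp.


eta_v = (V_actual / V_disp) * 100
Ratio = 0.827 / 0.914 = 0.9048
eta_v = 0.9048 * 100 = 90.48%


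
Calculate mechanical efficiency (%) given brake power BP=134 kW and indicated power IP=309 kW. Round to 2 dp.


eta_mech = (BP / IP) * 100
Ratio = 134 / 309 = 0.4337
eta_mech = 0.4337 * 100 = 43.37%


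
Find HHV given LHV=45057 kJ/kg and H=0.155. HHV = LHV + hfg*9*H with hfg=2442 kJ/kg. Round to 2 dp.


HHV = LHV + hfg * 9 * H
Water addition = 2442 * 9 * 0.155 = 3406.590 kJ/kg
HHV = 45057 + 3406.590 = 48463.59 kJ/kg


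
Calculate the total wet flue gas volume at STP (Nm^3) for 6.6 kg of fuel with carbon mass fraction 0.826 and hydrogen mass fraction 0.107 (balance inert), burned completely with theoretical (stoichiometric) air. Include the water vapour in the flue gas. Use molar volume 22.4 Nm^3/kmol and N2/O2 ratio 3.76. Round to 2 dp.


Per kg fuel: CO2 = (C/12 kmol)*22.4 = (0.826/12)*22.4 = 1.54187 Nm^3
Per kg fuel: H2O = (H/2 kmol)*22.4 = (0.107/2)*22.4 = 1.19840 Nm^3
O2 needed per kg fuel = C/12 + H/4 = 0.826/12 + 0.107/4 = 0.09558333 kmol
Per kg fuel: N2 = O2*3.76*22.4 = 0.09558333*3.76*22.4 = 8.05041 Nm^3
Total per kg = 1.54187 + 1.19840 + 8.05041 = 10.79068 Nm^3
Total = 10.79068 * 6.6 = 71.22 Nm^3


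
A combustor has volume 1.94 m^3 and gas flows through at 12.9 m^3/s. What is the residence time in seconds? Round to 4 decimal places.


tau = V / Q_flow
tau = 1.94 / 12.9 = 0.1504 s


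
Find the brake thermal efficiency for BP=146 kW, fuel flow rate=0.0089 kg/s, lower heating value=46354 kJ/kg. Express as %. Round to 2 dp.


eta_BTE = (BP / (mf * LHV)) * 100
Denominator = 0.0089 * 46354 = 412.5506 kW
eta_BTE = (146 / 412.5506) * 100 = 35.39%


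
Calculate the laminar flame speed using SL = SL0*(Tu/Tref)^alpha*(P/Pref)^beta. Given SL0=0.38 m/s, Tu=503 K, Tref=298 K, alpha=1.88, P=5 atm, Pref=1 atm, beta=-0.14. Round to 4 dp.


SL = SL0 * (Tu/Tref)^alpha * (P/Pref)^beta
T ratio = 503/298 = 1.68791946
(T ratio)^alpha = 1.68791946^1.88 = 2.675600
(P/Pref)^beta = 5^(-0.14) = 0.798260
SL = 0.38 * 2.675600 * 0.798260 = 0.8116 m/s


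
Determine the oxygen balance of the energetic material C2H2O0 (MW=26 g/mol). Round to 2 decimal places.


OB = -1600 * (2C + H/2 - O) / MW
Inner = 2*2 + 2/2 - 0 = 5.00
OB = -1600 * 5.00 / 26 = -307.69%


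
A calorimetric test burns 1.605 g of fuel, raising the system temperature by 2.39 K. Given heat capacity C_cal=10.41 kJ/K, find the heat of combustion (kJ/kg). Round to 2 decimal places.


Hc = C_cal * delta_T / m_fuel
Q_released = 10.41 * 2.39 = 24.8799 kJ
m_fuel = 1.605 g = 1.605/1000 kg = 0.001605 kg
Hc = 24.8799 / 0.001605 = 15501.50 kJ/kg


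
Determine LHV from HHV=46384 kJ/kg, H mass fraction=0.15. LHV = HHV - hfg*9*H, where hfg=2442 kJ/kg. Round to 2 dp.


LHV = HHV - hfg * 9 * H
Water correction = 2442 * 9 * 0.15 = 3296.700 kJ/kg
LHV = 46384 - 3296.700 = 43087.30 kJ/kg


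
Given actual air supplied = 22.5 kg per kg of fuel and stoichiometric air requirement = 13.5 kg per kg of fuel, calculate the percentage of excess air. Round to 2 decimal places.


Excess air = actual - stoichiometric = 22.5 - 13.5 = 9.00 kg/kg fuel
Excess air % = (excess / stoich) * 100 = (9.00 / 13.5) * 100 = 66.67%


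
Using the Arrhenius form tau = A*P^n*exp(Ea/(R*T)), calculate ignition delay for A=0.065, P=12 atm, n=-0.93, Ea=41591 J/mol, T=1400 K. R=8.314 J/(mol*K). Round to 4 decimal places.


tau = A * P^n * exp(Ea/(R*T))
P^n = 12^(-0.93) = 0.09916569
Ea/(R*T) = 41591/(8.314*1400) = 3.573233
exp(Ea/(R*T)) = 35.631595
tau = 0.065 * 0.09916569 * 35.631595 = 0.2297 ms


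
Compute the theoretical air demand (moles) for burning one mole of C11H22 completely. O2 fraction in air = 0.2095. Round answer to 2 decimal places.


Balanced combustion: C11H22 + 16.5 O2 -> 11 CO2 + 11 H2O
O2 needed = C + H/4 = 11 + 22/4 = 16.50 moles
Air moles = O2 / 0.2095 = 16.50 / 0.2095 = 78.76 moles air


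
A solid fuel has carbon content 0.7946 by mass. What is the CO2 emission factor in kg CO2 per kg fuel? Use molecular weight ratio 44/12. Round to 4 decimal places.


EF = C_frac * (M_CO2 / M_C)
EF = 0.7946 * (44/12)
EF = 0.7946 * 3.666667 = 2.9135 kg_CO2/kg_fuel


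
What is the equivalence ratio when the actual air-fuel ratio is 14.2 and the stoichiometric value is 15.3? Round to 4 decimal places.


phi = AFR_stoich / AFR_actual
phi = 15.3 / 14.2 = 1.0775


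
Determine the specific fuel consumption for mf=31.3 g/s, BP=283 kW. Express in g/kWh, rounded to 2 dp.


SFC = (mf / BP) * 3600
Rate = 31.3 / 283 = 0.110601 g/(s*kW)
SFC = 0.110601 * 3600 = 398.16 g/kWh


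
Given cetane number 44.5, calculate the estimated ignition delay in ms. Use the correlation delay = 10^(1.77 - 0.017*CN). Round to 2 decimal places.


delay = 10^(1.77 - 0.017*CN)
Exponent = 1.77 - 0.017*44.5 = 1.0135
delay = 10^1.0135 = 10.32 ms


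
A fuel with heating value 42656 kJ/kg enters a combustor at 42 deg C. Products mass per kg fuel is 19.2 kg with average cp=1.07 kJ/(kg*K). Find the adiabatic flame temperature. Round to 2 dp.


T_ad = T_in + Hc / (m_p * cp)
Denominator = 19.2 * 1.07 = 20.5440
Temperature rise = 42656 / 20.5440 = 2076.32 K
T_ad = 42 + 2076.32 = 2118.32 deg C


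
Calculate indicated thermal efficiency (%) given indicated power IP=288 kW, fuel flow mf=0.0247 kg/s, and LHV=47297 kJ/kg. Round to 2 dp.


eta_ith = (IP / (mf * LHV)) * 100
Denominator = 0.0247 * 47297 = 1168.2359 kW
eta_ith = (288 / 1168.2359) * 100 = 24.65%


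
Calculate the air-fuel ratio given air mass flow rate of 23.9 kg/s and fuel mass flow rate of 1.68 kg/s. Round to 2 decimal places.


AFR = m_air / m_fuel
AFR = 23.9 / 1.68 = 14.23


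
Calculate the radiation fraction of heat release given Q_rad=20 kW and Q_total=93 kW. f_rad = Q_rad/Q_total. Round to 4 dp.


f_rad = Q_rad / Q_total
f_rad = 20 / 93 = 0.2151


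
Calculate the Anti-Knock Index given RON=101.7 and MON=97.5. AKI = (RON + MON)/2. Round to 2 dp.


AKI = (RON + MON) / 2
AKI = (101.7 + 97.5) / 2
AKI = 199.2 / 2 = 99.60


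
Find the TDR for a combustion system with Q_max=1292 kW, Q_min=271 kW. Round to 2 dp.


TDR = Q_max / Q_min
TDR = 1292 / 271 = 4.77


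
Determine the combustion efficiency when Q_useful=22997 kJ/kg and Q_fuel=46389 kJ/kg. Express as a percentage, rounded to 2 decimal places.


Efficiency = (Q_useful / Q_fuel) * 100
Efficiency = (22997 / 46389) * 100
Efficiency = 0.4957 * 100 = 49.57%


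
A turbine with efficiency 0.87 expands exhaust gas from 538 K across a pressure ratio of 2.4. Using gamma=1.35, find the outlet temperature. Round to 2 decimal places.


T_out = T_in * (1 - eta * (1 - PR^(-(gamma-1)/gamma)))
Exponent = -(1.35-1)/1.35 = -0.25925926
PR^exp = 2.4^(-0.25925926) = 0.79694200
Factor = 1 - 0.87*(1 - 0.79694200) = 0.82333954
T_out = 538 * 0.82333954 = 442.96 K


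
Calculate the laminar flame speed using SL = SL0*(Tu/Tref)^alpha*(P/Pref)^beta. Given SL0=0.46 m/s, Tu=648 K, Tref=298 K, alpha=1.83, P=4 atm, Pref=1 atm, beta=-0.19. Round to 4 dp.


SL = SL0 * (Tu/Tref)^alpha * (P/Pref)^beta
T ratio = 648/298 = 2.17449664
(T ratio)^alpha = 2.17449664^1.83 = 4.143492
(P/Pref)^beta = 4^(-0.19) = 0.768438
SL = 0.46 * 4.143492 * 0.768438 = 1.4646 m/s


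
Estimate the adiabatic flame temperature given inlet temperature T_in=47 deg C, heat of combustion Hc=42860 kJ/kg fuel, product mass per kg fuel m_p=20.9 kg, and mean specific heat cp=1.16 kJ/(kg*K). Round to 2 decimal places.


T_ad = T_in + Hc / (m_p * cp)
Denominator = 20.9 * 1.16 = 24.2440
Temperature rise = 42860 / 24.2440 = 1767.86 K
T_ad = 47 + 1767.86 = 1814.86 deg C


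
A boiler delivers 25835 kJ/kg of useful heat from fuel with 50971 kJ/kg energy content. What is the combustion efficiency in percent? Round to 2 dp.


Efficiency = (Q_useful / Q_fuel) * 100
Efficiency = (25835 / 50971) * 100
Efficiency = 0.5069 * 100 = 50.69%


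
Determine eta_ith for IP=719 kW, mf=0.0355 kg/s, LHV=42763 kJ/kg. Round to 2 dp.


eta_ith = (IP / (mf * LHV)) * 100
Denominator = 0.0355 * 42763 = 1518.0865 kW
eta_ith = (719 / 1518.0865) * 100 = 47.36%


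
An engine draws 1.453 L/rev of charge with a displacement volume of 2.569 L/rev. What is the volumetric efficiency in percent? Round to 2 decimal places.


eta_v = (V_actual / V_disp) * 100
Ratio = 1.453 / 2.569 = 0.5656
eta_v = 0.5656 * 100 = 56.56%


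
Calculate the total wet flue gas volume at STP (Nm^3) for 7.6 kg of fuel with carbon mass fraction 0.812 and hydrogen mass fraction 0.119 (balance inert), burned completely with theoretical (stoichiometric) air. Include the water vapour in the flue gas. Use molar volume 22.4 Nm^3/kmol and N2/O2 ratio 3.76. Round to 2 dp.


Per kg fuel: CO2 = (C/12 kmol)*22.4 = (0.812/12)*22.4 = 1.51573 Nm^3
Per kg fuel: H2O = (H/2 kmol)*22.4 = (0.119/2)*22.4 = 1.33280 Nm^3
O2 needed per kg fuel = C/12 + H/4 = 0.812/12 + 0.119/4 = 0.09741667 kmol
Per kg fuel: N2 = O2*3.76*22.4 = 0.09741667*3.76*22.4 = 8.20482 Nm^3
Total per kg = 1.51573 + 1.33280 + 8.20482 = 11.05335 Nm^3
Total = 11.05335 * 7.6 = 84.01 Nm^3


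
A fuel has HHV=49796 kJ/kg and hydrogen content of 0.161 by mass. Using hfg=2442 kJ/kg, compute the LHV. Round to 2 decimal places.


LHV = HHV - hfg * 9 * H
Water correction = 2442 * 9 * 0.161 = 3538.458 kJ/kg
LHV = 49796 - 3538.458 = 46257.54 kJ/kg


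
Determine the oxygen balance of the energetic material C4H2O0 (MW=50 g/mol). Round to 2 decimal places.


OB = -1600 * (2C + H/2 - O) / MW
Inner = 2*4 + 2/2 - 0 = 9.00
OB = -1600 * 9.00 / 50 = -288.00%


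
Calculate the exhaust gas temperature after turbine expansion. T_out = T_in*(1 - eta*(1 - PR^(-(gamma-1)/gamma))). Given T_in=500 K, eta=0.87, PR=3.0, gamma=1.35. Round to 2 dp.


T_out = T_in * (1 - eta * (1 - PR^(-(gamma-1)/gamma)))
Exponent = -(1.35-1)/1.35 = -0.25925926
PR^exp = 3.0^(-0.25925926) = 0.75214556
Factor = 1 - 0.87*(1 - 0.75214556) = 0.78436664
T_out = 500 * 0.78436664 = 392.18 K


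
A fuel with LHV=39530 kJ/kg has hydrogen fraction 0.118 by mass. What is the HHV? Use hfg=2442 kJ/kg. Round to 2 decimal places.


HHV = LHV + hfg * 9 * H
Water addition = 2442 * 9 * 0.118 = 2593.404 kJ/kg
HHV = 39530 + 2593.404 = 42123.40 kJ/kg


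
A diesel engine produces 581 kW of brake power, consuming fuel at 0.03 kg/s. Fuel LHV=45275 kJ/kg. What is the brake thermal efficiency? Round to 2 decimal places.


eta_BTE = (BP / (mf * LHV)) * 100
Denominator = 0.03 * 45275 = 1358.2500 kW
eta_BTE = (581 / 1358.2500) * 100 = 42.78%


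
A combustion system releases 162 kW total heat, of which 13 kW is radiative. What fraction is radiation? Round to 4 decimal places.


f_rad = Q_rad / Q_total
f_rad = 13 / 162 = 0.0802


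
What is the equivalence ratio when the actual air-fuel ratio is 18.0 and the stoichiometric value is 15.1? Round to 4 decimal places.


phi = AFR_stoich / AFR_actual
phi = 15.1 / 18.0 = 0.8389


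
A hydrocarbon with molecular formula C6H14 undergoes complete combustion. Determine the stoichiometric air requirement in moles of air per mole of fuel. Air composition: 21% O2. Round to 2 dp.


Balanced combustion: C6H14 + 9.5 O2 -> 6 CO2 + 7 H2O
O2 needed = C + H/4 = 6 + 14/4 = 9.50 moles
Air moles = O2 / 0.21 = 9.50 / 0.21 = 45.24 moles air


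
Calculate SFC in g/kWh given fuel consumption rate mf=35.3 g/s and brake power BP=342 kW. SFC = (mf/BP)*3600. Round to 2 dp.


SFC = (mf / BP) * 3600
Rate = 35.3 / 342 = 0.103216 g/(s*kW)
SFC = 0.103216 * 3600 = 371.58 g/kWh


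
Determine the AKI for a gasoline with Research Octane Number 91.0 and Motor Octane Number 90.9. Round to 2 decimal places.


AKI = (RON + MON) / 2
AKI = (91.0 + 90.9) / 2
AKI = 181.9 / 2 = 90.95


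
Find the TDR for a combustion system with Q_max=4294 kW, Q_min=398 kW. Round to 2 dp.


TDR = Q_max / Q_min
TDR = 4294 / 398 = 10.79


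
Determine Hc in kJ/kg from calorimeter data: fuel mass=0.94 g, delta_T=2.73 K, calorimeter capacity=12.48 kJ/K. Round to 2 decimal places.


Hc = C_cal * delta_T / m_fuel
Q_released = 12.48 * 2.73 = 34.0704 kJ
m_fuel = 0.94 g = 0.94/1000 kg = 0.000940 kg
Hc = 34.0704 / 0.000940 = 36245.11 kJ/kg


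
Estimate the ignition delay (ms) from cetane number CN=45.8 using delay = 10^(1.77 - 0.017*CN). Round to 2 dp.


delay = 10^(1.77 - 0.017*CN)
Exponent = 1.77 - 0.017*45.8 = 0.9914
delay = 10^0.9914 = 9.80 ms


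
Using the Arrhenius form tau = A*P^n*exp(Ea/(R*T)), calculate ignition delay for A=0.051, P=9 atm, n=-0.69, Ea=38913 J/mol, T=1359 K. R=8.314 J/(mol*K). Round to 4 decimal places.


tau = A * P^n * exp(Ea/(R*T))
P^n = 9^(-0.69) = 0.21956983
Ea/(R*T) = 38913/(8.314*1359) = 3.444017
exp(Ea/(R*T)) = 31.312476
tau = 0.051 * 0.21956983 * 31.312476 = 0.3506 ms


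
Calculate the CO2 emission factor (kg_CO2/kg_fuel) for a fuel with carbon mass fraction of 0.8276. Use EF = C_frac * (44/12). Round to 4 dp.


EF = C_frac * (M_CO2 / M_C)
EF = 0.8276 * (44/12)
EF = 0.8276 * 3.666667 = 3.0345 kg_CO2/kg_fuel


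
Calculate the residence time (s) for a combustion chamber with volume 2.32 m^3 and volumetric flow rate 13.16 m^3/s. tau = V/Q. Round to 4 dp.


tau = V / Q_flow
tau = 2.32 / 13.16 = 0.1763 s


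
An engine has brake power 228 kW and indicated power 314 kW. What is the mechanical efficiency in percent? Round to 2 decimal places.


eta_mech = (BP / IP) * 100
Ratio = 228 / 314 = 0.7261
eta_mech = 0.7261 * 100 = 72.61%


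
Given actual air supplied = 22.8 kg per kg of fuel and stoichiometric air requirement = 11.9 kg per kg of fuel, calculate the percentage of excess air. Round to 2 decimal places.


Excess air = actual - stoichiometric = 22.8 - 11.9 = 10.90 kg/kg fuel
Excess air % = (excess / stoich) * 100 = (10.90 / 11.9) * 100 = 91.60%


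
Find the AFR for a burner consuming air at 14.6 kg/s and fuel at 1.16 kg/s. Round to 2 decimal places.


AFR = m_air / m_fuel
AFR = 14.6 / 1.16 = 12.59


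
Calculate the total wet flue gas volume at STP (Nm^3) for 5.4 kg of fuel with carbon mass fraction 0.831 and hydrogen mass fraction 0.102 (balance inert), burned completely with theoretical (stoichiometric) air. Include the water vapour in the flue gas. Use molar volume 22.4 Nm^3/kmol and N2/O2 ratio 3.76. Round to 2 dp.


Per kg fuel: CO2 = (C/12 kmol)*22.4 = (0.831/12)*22.4 = 1.55120 Nm^3
Per kg fuel: H2O = (H/2 kmol)*22.4 = (0.102/2)*22.4 = 1.14240 Nm^3
O2 needed per kg fuel = C/12 + H/4 = 0.831/12 + 0.102/4 = 0.09475000 kmol
Per kg fuel: N2 = O2*3.76*22.4 = 0.09475000*3.76*22.4 = 7.98022 Nm^3
Total per kg = 1.55120 + 1.14240 + 7.98022 = 10.67382 Nm^3
Total = 10.67382 * 5.4 = 57.64 Nm^3


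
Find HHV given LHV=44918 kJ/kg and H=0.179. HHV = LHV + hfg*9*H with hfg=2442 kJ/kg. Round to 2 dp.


HHV = LHV + hfg * 9 * H
Water addition = 2442 * 9 * 0.179 = 3934.062 kJ/kg
HHV = 44918 + 3934.062 = 48852.06 kJ/kg


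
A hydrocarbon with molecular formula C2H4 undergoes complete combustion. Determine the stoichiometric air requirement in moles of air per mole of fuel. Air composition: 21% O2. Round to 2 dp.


Balanced combustion: C2H4 + 3 O2 -> 2 CO2 + 2 H2O
O2 needed = C + H/4 = 2 + 4/4 = 3.00 moles
Air moles = O2 / 0.21 = 3.00 / 0.21 = 14.29 moles air


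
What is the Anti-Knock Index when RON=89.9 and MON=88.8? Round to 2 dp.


AKI = (RON + MON) / 2
AKI = (89.9 + 88.8) / 2
AKI = 178.7 / 2 = 89.35


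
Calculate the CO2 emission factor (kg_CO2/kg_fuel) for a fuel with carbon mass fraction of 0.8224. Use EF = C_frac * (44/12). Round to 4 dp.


EF = C_frac * (M_CO2 / M_C)
EF = 0.8224 * (44/12)
EF = 0.8224 * 3.666667 = 3.0155 kg_CO2/kg_fuel


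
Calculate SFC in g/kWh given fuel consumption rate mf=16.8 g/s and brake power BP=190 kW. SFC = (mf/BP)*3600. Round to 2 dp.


SFC = (mf / BP) * 3600
Rate = 16.8 / 190 = 0.088421 g/(s*kW)
SFC = 0.088421 * 3600 = 318.32 g/kWh


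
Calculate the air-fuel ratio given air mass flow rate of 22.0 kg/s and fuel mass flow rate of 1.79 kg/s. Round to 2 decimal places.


AFR = m_air / m_fuel
AFR = 22.0 / 1.79 = 12.29


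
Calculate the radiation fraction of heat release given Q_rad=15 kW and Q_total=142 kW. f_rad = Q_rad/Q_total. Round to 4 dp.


f_rad = Q_rad / Q_total
f_rad = 15 / 142 = 0.1056


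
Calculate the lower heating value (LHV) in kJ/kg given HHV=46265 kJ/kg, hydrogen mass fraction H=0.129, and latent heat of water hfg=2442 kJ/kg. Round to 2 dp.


LHV = HHV - hfg * 9 * H
Water correction = 2442 * 9 * 0.129 = 2835.162 kJ/kg
LHV = 46265 - 2835.162 = 43429.84 kJ/kg


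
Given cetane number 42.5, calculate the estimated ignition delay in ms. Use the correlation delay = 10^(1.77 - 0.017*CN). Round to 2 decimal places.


delay = 10^(1.77 - 0.017*CN)
Exponent = 1.77 - 0.017*42.5 = 1.0475
delay = 10^1.0475 = 11.16 ms


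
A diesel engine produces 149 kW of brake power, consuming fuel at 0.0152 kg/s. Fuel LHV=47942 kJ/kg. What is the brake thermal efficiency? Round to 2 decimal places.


eta_BTE = (BP / (mf * LHV)) * 100
Denominator = 0.0152 * 47942 = 728.7184 kW
eta_BTE = (149 / 728.7184) * 100 = 20.45%


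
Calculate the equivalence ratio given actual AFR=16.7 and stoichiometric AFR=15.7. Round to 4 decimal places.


phi = AFR_stoich / AFR_actual
phi = 15.7 / 16.7 = 0.9401


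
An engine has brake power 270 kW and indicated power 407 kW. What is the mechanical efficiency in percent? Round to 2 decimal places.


eta_mech = (BP / IP) * 100
Ratio = 270 / 407 = 0.6634
eta_mech = 0.6634 * 100 = 66.34%
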